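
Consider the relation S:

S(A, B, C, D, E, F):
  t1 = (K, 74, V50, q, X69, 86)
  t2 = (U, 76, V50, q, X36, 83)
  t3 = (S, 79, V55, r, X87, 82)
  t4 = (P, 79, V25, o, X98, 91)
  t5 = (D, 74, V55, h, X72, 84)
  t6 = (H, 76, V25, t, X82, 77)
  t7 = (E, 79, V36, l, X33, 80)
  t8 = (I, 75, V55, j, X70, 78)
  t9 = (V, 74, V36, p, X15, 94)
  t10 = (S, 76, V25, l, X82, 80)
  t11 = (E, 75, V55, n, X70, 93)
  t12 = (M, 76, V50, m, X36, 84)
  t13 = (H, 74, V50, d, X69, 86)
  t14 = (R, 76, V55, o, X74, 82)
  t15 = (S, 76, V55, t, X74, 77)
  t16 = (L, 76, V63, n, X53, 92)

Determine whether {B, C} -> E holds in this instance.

(B=74, C=V50): rows 1, 13 → E = X69, X69 ✓
(B=76, C=V50): rows 2, 12 → E = X36, X36 ✓
(B=79, C=V55): row 3 → E = X87 ✓
(B=79, C=V25): row 4 → E = X98 ✓
(B=74, C=V55): row 5 → E = X72 ✓
(B=76, C=V25): rows 6, 10 → E = X82, X82 ✓
(B=79, C=V36): row 7 → E = X33 ✓
(B=75, C=V55): rows 8, 11 → E = X70, X70 ✓
(B=74, C=V36): row 9 → E = X15 ✓
(B=76, C=V55): rows 14, 15 → E = X74, X74 ✓
(B=76, C=V63): row 16 → E = X53 ✓
Every {B, C} value is associated with a single E value, so {B, C} -> E holds.

Yes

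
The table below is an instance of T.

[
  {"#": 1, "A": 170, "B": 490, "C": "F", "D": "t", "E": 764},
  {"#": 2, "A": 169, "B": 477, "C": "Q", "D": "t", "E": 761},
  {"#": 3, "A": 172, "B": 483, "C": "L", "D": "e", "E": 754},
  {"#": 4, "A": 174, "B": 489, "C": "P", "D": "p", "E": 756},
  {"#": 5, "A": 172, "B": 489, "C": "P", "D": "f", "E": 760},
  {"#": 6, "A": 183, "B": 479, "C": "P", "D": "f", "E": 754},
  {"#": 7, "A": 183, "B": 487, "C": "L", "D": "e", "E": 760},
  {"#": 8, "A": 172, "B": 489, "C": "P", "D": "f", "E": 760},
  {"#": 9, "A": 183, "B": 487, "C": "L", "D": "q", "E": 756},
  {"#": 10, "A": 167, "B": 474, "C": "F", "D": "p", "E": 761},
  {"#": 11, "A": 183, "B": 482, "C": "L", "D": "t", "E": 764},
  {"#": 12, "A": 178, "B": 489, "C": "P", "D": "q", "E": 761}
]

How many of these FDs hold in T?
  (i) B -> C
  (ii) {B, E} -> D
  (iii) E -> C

2

(i) B -> C: every LHS value maps to a single RHS value — holds.
(ii) {B, E} -> D: every LHS value maps to a single RHS value — holds.
(iii) E -> C: E=764: rows 1, 11 → C takes values {F, L} — violation; E=761: rows 2, 10, 12 → C takes values {Q, F, P} — violation; E=754: rows 3, 6 → C takes values {L, P} — violation; E=756: rows 4, 9 → C takes values {P, L} — violation; E=760: rows 5, 7, 8 → C takes values {P, L} — violation — fails.
2 of the 3 dependencies hold.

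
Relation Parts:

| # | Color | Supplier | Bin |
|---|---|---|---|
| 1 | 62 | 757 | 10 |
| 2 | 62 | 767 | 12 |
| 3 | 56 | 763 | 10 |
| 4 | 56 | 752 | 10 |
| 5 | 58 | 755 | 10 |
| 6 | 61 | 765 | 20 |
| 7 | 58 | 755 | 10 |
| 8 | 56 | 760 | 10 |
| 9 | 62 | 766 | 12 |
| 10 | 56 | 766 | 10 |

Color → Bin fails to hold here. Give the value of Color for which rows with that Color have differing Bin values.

62

Color=62: rows 1, 2, 9 → Bin takes values {10, 12} — violation
Color=56: rows 3, 4, 8, 10 → Bin = 10, 10, 10, 10 ✓
Color=58: rows 5, 7 → Bin = 10, 10 ✓
Color=61: row 6 → Bin = 20 ✓
The only Color value with inconsistent Bin is Color=62.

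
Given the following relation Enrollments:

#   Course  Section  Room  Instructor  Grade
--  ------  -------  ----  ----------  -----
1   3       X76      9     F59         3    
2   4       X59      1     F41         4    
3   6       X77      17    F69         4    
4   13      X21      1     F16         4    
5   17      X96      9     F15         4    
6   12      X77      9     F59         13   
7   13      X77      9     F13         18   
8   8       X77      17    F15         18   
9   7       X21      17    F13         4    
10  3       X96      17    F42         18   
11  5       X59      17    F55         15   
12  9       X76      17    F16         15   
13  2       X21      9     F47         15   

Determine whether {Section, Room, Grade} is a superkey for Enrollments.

All 13 rows have distinct {Section, Room, Grade} values, so {Section, Room, Grade} → (all attributes) holds and {Section, Room, Grade} is a superkey.

Yes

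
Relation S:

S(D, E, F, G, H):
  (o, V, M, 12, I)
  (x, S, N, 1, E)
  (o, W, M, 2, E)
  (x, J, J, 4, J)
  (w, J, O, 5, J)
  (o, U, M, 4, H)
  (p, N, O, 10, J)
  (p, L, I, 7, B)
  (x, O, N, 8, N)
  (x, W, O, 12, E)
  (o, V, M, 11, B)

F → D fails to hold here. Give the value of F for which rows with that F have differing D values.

O

F=M: 4 rows → D = o, o, o, o ✓
F=N: 2 rows → D = x, x ✓
F=J: 1 row → D = x ✓
F=O: 3 rows → D takes values {w, p, x} — violation
F=I: 1 row → D = p ✓
The only F value with inconsistent D is F=O.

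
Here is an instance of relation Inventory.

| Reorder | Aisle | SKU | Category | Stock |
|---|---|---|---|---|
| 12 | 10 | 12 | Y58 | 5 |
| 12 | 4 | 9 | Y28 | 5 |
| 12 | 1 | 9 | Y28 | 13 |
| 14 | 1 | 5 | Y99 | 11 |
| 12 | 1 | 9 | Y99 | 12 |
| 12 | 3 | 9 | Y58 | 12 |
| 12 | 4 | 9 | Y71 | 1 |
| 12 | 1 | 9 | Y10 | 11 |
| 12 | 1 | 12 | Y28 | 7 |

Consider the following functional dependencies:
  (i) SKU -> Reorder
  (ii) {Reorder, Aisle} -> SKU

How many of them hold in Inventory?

(i) SKU -> Reorder: every LHS value maps to a single RHS value — holds.
(ii) {Reorder, Aisle} -> SKU: (Reorder=12, Aisle=1): 4 rows → SKU takes values {9, 12} — violation — fails.
1 of the 2 dependencies holds.

1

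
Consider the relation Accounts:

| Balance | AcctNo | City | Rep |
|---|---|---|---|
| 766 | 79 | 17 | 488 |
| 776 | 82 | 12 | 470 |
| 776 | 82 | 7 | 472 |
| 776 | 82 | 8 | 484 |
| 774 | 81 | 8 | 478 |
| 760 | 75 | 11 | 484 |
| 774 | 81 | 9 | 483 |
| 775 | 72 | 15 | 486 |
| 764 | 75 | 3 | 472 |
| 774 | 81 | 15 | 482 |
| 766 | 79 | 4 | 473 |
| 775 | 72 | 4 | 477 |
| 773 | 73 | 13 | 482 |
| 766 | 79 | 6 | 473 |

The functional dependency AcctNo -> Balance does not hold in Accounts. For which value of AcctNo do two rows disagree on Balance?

AcctNo=79: 3 rows → Balance = 766, 766, 766 ✓
AcctNo=82: 3 rows → Balance = 776, 776, 776 ✓
AcctNo=81: 3 rows → Balance = 774, 774, 774 ✓
AcctNo=75: 2 rows → Balance takes values {760, 764} — violation
AcctNo=72: 2 rows → Balance = 775, 775 ✓
AcctNo=73: 1 row → Balance = 773 ✓
The only AcctNo value with inconsistent Balance is AcctNo=75.

75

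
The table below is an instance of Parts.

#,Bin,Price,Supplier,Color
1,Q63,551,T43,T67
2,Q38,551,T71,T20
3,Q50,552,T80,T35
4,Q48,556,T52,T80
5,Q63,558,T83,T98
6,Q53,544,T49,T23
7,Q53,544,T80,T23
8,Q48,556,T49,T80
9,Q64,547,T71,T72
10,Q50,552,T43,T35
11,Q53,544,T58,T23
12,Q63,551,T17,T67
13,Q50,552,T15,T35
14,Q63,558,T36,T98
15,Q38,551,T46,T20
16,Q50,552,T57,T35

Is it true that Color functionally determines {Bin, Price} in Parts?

Yes

Color=T67: rows 1, 12 → {Bin,Price} = (Q63, 551), (Q63, 551) ✓
Color=T20: rows 2, 15 → {Bin,Price} = (Q38, 551), (Q38, 551) ✓
Color=T35: rows 3, 10, 13, 16 → {Bin,Price} = (Q50, 552), (Q50, 552), (Q50, 552), (Q50, 552) ✓
Color=T80: rows 4, 8 → {Bin,Price} = (Q48, 556), (Q48, 556) ✓
Color=T98: rows 5, 14 → {Bin,Price} = (Q63, 558), (Q63, 558) ✓
Color=T23: rows 6, 7, 11 → {Bin,Price} = (Q53, 544), (Q53, 544), (Q53, 544) ✓
Color=T72: row 9 → {Bin,Price} = (Q64, 547) ✓
Every Color value is associated with a single {Bin, Price} value, so Color → {Bin, Price} holds.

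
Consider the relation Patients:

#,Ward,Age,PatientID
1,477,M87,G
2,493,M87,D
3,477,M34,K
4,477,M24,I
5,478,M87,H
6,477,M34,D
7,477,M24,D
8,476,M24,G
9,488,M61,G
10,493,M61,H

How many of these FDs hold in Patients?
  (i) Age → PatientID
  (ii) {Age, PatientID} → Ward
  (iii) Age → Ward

1

(i) Age → PatientID: Age=M87: rows 1, 2, 5 → PatientID takes values {G, D, H} — violation; Age=M34: rows 3, 6 → PatientID takes values {K, D} — violation; Age=M24: rows 4, 7, 8 → PatientID takes values {I, D, G} — violation; Age=M61: rows 9, 10 → PatientID takes values {G, H} — violation — fails.
(ii) {Age, PatientID} → Ward: every LHS value maps to a single RHS value — holds.
(iii) Age → Ward: Age=M87: rows 1, 2, 5 → Ward takes values {477, 493, 478} — violation; Age=M24: rows 4, 7, 8 → Ward takes values {477, 476} — violation; Age=M61: rows 9, 10 → Ward takes values {488, 493} — violation — fails.
1 of the 3 dependencies holds.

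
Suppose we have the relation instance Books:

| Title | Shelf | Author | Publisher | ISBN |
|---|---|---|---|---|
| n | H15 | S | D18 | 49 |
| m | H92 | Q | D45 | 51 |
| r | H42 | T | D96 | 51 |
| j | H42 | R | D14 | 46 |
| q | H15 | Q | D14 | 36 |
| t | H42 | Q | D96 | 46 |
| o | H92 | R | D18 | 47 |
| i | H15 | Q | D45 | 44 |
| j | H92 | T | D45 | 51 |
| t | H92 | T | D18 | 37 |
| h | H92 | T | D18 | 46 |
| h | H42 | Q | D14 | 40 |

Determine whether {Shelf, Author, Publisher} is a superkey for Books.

Two distinct rows share (Shelf=H92, Author=T, Publisher=D18), so {Shelf, Author, Publisher} does not determine every attribute — not a superkey.

No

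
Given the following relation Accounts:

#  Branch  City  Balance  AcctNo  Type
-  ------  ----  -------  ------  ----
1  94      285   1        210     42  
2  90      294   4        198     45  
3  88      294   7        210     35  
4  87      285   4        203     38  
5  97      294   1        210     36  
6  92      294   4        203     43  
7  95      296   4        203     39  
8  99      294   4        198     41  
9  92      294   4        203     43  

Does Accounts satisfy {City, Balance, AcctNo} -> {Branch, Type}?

(City=285, Balance=1, AcctNo=210): row 1 → {Branch,Type} = (94, 42) ✓
(City=294, Balance=4, AcctNo=198): rows 2, 8 → {Branch,Type} takes values {(90, 45), (99, 41)} — violation
(City=294, Balance=7, AcctNo=210): row 3 → {Branch,Type} = (88, 35) ✓
(City=285, Balance=4, AcctNo=203): row 4 → {Branch,Type} = (87, 38) ✓
(City=294, Balance=1, AcctNo=210): row 5 → {Branch,Type} = (97, 36) ✓
(City=294, Balance=4, AcctNo=203): rows 6, 9 → {Branch,Type} = (92, 43), (92, 43) ✓
(City=296, Balance=4, AcctNo=203): row 7 → {Branch,Type} = (95, 39) ✓
Two rows agree on {City, Balance, AcctNo} but differ on {Branch, Type}, so {City, Balance, AcctNo} -> {Branch, Type} does not hold.

No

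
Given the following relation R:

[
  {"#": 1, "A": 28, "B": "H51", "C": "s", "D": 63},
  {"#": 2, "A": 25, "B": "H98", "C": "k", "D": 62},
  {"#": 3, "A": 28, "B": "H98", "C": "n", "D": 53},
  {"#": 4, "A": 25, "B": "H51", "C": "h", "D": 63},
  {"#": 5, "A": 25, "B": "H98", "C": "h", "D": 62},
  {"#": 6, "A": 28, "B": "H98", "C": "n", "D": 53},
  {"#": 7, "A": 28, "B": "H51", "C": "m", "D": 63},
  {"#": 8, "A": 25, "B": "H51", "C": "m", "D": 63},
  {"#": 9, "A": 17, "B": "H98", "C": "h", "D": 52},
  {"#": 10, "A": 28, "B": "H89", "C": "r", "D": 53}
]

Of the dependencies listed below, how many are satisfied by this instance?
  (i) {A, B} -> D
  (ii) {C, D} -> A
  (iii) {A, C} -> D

(i) {A, B} -> D: every LHS value maps to a single RHS value — holds.
(ii) {C, D} -> A: (C=m, D=63): rows 7, 8 → A takes values {28, 25} — violation — fails.
(iii) {A, C} -> D: (A=25, C=h): rows 4, 5 → D takes values {63, 62} — violation — fails.
1 of the 3 dependencies holds.

1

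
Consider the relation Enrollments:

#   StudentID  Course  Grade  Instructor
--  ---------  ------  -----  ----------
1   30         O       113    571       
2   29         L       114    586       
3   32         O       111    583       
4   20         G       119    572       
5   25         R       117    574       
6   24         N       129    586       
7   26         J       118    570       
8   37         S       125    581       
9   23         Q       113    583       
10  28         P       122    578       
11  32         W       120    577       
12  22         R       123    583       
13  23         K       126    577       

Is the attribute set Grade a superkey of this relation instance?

Rows 1 and 9 have the same Grade value Grade=113 but are distinct tuples, so Grade does not determine every attribute — not a superkey.

No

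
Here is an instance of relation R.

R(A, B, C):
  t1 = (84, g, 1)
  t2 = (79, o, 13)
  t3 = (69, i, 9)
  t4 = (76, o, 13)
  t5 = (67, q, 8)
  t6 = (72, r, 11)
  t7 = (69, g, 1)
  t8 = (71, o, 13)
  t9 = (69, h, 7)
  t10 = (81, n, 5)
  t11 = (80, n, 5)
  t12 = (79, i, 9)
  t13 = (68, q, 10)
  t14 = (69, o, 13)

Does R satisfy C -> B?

Yes

C=1: rows 1, 7 → B = g, g ✓
C=13: rows 2, 4, 8, 14 → B = o, o, o, o ✓
C=9: rows 3, 12 → B = i, i ✓
C=8: row 5 → B = q ✓
C=11: row 6 → B = r ✓
C=7: row 9 → B = h ✓
C=5: rows 10, 11 → B = n, n ✓
C=10: row 13 → B = q ✓
Every C value is associated with a single B value, so C -> B holds.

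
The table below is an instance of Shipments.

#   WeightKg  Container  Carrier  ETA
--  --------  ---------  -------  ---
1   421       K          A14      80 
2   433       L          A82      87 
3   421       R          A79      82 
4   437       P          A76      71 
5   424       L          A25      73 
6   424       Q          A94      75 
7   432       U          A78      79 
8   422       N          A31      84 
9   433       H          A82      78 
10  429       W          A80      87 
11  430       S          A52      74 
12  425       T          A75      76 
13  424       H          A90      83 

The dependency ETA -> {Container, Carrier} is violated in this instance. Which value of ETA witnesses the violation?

87

ETA=80: row 1 → {Container,Carrier} = (K, A14) ✓
ETA=87: rows 2, 10 → {Container,Carrier} takes values {(L, A82), (W, A80)} — violation
ETA=82: row 3 → {Container,Carrier} = (R, A79) ✓
ETA=71: row 4 → {Container,Carrier} = (P, A76) ✓
ETA=73: row 5 → {Container,Carrier} = (L, A25) ✓
ETA=75: row 6 → {Container,Carrier} = (Q, A94) ✓
ETA=79: row 7 → {Container,Carrier} = (U, A78) ✓
ETA=84: row 8 → {Container,Carrier} = (N, A31) ✓
ETA=78: row 9 → {Container,Carrier} = (H, A82) ✓
ETA=74: row 11 → {Container,Carrier} = (S, A52) ✓
ETA=76: row 12 → {Container,Carrier} = (T, A75) ✓
ETA=83: row 13 → {Container,Carrier} = (H, A90) ✓
The only ETA value with inconsistent RHS is ETA=87.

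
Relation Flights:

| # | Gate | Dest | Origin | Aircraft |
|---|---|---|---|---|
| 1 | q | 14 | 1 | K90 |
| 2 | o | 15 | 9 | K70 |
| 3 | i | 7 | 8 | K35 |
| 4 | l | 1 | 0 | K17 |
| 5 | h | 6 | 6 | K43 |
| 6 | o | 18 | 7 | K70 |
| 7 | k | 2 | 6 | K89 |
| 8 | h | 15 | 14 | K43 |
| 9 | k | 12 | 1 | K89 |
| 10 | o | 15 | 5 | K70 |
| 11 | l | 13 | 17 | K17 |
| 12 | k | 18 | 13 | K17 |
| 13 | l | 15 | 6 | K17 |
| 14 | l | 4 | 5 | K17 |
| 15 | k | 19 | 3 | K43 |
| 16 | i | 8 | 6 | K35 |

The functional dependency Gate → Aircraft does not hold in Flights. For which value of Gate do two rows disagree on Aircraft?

Gate=q: row 1 → Aircraft = K90 ✓
Gate=o: rows 2, 6, 10 → Aircraft = K70, K70, K70 ✓
Gate=i: rows 3, 16 → Aircraft = K35, K35 ✓
Gate=l: rows 4, 11, 13, 14 → Aircraft = K17, K17, K17, K17 ✓
Gate=h: rows 5, 8 → Aircraft = K43, K43 ✓
Gate=k: rows 7, 9, 12, 15 → Aircraft takes values {K89, K17, K43} — violation
The only Gate value with inconsistent Aircraft is Gate=k.

k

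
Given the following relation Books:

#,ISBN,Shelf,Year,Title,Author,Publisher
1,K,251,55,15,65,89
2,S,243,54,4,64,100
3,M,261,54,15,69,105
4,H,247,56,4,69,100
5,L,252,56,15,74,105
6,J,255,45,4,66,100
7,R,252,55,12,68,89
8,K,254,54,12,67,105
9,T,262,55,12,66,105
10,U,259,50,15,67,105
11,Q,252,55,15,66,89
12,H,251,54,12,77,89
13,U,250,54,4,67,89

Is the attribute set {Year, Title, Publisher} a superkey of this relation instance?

Rows 1 and 11 have the same {Year, Title, Publisher} value (Year=55, Title=15, Publisher=89) but are distinct tuples, so {Year, Title, Publisher} does not determine every attribute — not a superkey.

No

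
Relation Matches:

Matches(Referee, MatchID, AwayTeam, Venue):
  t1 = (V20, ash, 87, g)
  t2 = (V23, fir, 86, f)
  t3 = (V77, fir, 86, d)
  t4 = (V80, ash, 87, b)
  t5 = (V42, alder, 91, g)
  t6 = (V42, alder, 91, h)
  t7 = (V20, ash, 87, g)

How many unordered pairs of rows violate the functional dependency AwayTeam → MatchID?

0

AwayTeam=87: all 3 rows agree on MatchID — 0 pairs.
AwayTeam=86: all 2 rows agree on MatchID — 0 pairs.
AwayTeam=91: all 2 rows agree on MatchID — 0 pairs.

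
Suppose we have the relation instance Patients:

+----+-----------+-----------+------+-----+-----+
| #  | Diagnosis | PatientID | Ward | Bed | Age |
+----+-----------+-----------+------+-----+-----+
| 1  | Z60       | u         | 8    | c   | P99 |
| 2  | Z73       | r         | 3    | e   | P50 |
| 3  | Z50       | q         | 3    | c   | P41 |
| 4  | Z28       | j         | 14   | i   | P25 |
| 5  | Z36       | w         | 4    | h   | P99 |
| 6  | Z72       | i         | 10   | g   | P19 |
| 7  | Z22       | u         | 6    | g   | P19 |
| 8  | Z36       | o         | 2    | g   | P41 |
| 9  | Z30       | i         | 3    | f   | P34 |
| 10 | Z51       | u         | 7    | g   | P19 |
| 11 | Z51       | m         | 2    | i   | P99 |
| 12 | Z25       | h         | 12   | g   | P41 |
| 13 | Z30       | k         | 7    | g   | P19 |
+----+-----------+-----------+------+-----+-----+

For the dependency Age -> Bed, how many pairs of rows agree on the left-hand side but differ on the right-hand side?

5

Age=P99: violating pairs (1,5), (1,11), (5,11) — 3 pairs.
Age=P41: violating pairs (3,8), (3,12) — 2 pairs.
Age=P19: all 4 rows agree on Bed — 0 pairs.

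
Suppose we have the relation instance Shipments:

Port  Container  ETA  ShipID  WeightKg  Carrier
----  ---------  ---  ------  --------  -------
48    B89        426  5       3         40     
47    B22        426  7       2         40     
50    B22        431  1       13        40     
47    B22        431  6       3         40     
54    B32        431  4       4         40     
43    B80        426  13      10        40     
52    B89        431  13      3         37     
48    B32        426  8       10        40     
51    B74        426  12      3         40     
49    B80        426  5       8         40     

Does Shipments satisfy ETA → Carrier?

No

ETA=426: 6 rows → Carrier = 40, 40, 40, 40, 40, 40 ✓
ETA=431: 4 rows → Carrier takes values {40, 37} — violation
Two rows agree on ETA but differ on Carrier, so ETA → Carrier does not hold.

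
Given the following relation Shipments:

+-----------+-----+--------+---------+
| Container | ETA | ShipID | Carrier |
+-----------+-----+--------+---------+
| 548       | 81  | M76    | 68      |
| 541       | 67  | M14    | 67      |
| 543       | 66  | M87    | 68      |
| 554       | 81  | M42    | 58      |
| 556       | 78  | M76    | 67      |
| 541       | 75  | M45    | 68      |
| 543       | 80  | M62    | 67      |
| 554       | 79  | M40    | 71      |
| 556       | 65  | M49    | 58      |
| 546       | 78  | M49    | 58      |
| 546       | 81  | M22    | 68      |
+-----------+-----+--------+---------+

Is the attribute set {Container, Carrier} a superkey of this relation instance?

All 11 rows have distinct {Container, Carrier} values, so {Container, Carrier} → (all attributes) holds and {Container, Carrier} is a superkey.

Yes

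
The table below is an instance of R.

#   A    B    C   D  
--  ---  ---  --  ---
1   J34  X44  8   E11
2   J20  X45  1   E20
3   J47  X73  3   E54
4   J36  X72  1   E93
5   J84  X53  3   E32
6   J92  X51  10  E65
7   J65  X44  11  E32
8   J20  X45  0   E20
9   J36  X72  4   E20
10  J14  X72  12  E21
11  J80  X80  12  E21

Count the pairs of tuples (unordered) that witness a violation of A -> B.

0

A=J20: all 2 rows agree on B — 0 pairs.
A=J36: all 2 rows agree on B — 0 pairs.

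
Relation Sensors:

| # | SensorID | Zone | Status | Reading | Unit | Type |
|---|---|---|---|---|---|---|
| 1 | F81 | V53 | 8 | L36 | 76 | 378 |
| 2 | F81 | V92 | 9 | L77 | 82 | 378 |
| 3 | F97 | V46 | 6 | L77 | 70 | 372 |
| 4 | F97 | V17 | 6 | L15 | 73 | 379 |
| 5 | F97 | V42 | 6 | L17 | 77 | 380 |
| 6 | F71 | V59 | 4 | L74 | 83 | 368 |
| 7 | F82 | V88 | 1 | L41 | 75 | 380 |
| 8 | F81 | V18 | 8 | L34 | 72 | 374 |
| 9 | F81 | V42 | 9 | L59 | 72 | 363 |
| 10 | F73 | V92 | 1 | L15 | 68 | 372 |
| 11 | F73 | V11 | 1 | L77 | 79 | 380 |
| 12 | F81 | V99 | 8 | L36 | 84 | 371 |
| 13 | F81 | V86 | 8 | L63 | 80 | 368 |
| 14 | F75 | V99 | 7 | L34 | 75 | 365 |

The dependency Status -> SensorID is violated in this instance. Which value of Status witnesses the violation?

1

Status=8: rows 1, 8, 12, 13 → SensorID = F81, F81, F81, F81 ✓
Status=9: rows 2, 9 → SensorID = F81, F81 ✓
Status=6: rows 3, 4, 5 → SensorID = F97, F97, F97 ✓
Status=4: row 6 → SensorID = F71 ✓
Status=1: rows 7, 10, 11 → SensorID takes values {F82, F73} — violation
Status=7: row 14 → SensorID = F75 ✓
The only Status value with inconsistent SensorID is Status=1.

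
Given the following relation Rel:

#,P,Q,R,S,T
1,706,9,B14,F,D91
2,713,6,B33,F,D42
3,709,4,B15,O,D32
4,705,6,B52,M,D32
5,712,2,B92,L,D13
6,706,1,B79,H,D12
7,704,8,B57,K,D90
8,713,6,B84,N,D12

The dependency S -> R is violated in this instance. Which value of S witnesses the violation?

F

S=F: rows 1, 2 → R takes values {B14, B33} — violation
S=O: row 3 → R = B15 ✓
S=M: row 4 → R = B52 ✓
S=L: row 5 → R = B92 ✓
S=H: row 6 → R = B79 ✓
S=K: row 7 → R = B57 ✓
S=N: row 8 → R = B84 ✓
The only S value with inconsistent R is S=F.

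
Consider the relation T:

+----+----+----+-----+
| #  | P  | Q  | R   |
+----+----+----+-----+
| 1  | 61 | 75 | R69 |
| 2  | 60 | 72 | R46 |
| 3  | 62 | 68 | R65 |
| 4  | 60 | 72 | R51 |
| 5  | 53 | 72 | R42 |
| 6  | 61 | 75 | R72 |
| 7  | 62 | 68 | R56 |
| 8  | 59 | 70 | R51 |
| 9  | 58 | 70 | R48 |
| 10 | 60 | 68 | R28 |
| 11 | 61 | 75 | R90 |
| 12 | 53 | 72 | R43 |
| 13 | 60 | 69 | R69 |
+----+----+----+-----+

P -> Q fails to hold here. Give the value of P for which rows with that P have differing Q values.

P=61: rows 1, 6, 11 → Q = 75, 75, 75 ✓
P=60: rows 2, 4, 10, 13 → Q takes values {72, 68, 69} — violation
P=62: rows 3, 7 → Q = 68, 68 ✓
P=53: rows 5, 12 → Q = 72, 72 ✓
P=59: row 8 → Q = 70 ✓
P=58: row 9 → Q = 70 ✓
The only P value with inconsistent Q is P=60.

60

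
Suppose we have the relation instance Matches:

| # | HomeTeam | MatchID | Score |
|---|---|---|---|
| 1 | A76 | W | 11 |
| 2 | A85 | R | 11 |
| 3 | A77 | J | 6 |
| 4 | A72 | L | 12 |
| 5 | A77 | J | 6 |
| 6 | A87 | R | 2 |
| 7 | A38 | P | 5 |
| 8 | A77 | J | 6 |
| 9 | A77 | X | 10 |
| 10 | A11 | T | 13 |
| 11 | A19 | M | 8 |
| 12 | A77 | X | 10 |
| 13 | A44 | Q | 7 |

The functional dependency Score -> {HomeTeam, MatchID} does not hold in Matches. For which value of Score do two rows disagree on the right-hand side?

11

Score=11: rows 1, 2 → {HomeTeam,MatchID} takes values {(A76, W), (A85, R)} — violation
Score=6: rows 3, 5, 8 → {HomeTeam,MatchID} = (A77, J), (A77, J), (A77, J) ✓
Score=12: row 4 → {HomeTeam,MatchID} = (A72, L) ✓
Score=2: row 6 → {HomeTeam,MatchID} = (A87, R) ✓
Score=5: row 7 → {HomeTeam,MatchID} = (A38, P) ✓
Score=10: rows 9, 12 → {HomeTeam,MatchID} = (A77, X), (A77, X) ✓
Score=13: row 10 → {HomeTeam,MatchID} = (A11, T) ✓
Score=8: row 11 → {HomeTeam,MatchID} = (A19, M) ✓
Score=7: row 13 → {HomeTeam,MatchID} = (A44, Q) ✓
The only Score value with inconsistent RHS is Score=11.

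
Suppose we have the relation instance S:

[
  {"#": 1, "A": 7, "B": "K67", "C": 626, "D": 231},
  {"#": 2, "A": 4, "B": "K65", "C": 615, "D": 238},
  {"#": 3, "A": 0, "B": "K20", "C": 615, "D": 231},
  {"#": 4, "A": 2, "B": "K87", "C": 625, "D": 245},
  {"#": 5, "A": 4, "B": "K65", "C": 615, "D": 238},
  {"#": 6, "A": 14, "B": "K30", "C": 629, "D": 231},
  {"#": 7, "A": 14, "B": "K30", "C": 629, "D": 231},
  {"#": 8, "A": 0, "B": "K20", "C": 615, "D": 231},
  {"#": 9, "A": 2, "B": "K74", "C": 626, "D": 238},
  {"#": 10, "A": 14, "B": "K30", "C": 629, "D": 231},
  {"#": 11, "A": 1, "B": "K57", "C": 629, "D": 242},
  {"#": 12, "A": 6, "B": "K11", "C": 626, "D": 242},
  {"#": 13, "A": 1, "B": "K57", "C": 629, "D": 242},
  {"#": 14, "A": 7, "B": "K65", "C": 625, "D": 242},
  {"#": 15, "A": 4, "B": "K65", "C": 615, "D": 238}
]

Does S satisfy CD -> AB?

Yes

(C=626, D=231): row 1 → {A,B} = (7, K67) ✓
(C=615, D=238): rows 2, 5, 15 → {A,B} = (4, K65), (4, K65), (4, K65) ✓
(C=615, D=231): rows 3, 8 → {A,B} = (0, K20), (0, K20) ✓
(C=625, D=245): row 4 → {A,B} = (2, K87) ✓
(C=629, D=231): rows 6, 7, 10 → {A,B} = (14, K30), (14, K30), (14, K30) ✓
(C=626, D=238): row 9 → {A,B} = (2, K74) ✓
(C=629, D=242): rows 11, 13 → {A,B} = (1, K57), (1, K57) ✓
(C=626, D=242): row 12 → {A,B} = (6, K11) ✓
(C=625, D=242): row 14 → {A,B} = (7, K65) ✓
Every CD value is associated with a single AB value, so CD -> AB holds.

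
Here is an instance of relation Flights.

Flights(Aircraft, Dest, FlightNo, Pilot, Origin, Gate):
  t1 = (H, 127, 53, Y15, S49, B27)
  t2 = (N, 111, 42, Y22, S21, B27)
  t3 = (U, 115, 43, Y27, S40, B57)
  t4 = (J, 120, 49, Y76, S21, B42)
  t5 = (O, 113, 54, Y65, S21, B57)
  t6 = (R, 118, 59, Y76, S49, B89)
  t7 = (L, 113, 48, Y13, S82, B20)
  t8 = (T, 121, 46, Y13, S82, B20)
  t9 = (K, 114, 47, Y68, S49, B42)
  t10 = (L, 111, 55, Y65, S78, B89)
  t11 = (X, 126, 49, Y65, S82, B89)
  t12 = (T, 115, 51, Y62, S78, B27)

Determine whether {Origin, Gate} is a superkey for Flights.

No

Rows 7 and 8 have the same {Origin, Gate} value (Origin=S82, Gate=B20) but are distinct tuples, so {Origin, Gate} does not determine every attribute — not a superkey.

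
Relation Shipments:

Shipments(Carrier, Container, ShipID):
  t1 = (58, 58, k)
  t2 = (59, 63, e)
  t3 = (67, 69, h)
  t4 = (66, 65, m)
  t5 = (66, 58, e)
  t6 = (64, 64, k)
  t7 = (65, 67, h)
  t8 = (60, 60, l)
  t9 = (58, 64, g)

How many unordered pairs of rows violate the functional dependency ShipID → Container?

3

ShipID=k: violating pairs (1,6) — 1 pair.
ShipID=e: violating pairs (2,5) — 1 pair.
ShipID=h: violating pairs (3,7) — 1 pair.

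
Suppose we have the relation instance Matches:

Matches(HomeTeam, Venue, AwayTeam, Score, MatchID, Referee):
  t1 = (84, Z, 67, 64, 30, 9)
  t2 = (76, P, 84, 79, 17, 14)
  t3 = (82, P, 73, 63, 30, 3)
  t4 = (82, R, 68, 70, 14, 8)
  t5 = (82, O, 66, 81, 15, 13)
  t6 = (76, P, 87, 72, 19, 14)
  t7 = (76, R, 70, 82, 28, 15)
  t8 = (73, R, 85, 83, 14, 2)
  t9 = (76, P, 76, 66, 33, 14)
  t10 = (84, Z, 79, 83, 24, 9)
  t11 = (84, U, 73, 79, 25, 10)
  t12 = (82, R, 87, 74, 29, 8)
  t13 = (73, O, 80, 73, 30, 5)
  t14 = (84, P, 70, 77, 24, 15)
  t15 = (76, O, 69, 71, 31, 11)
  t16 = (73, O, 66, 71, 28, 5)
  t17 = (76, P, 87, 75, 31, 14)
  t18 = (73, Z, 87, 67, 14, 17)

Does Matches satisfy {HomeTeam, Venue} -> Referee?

Yes

(HomeTeam=84, Venue=Z): rows 1, 10 → Referee = 9, 9 ✓
(HomeTeam=76, Venue=P): rows 2, 6, 9, 17 → Referee = 14, 14, 14, 14 ✓
(HomeTeam=82, Venue=P): row 3 → Referee = 3 ✓
(HomeTeam=82, Venue=R): rows 4, 12 → Referee = 8, 8 ✓
(HomeTeam=82, Venue=O): row 5 → Referee = 13 ✓
(HomeTeam=76, Venue=R): row 7 → Referee = 15 ✓
(HomeTeam=73, Venue=R): row 8 → Referee = 2 ✓
(HomeTeam=84, Venue=U): row 11 → Referee = 10 ✓
(HomeTeam=73, Venue=O): rows 13, 16 → Referee = 5, 5 ✓
(HomeTeam=84, Venue=P): row 14 → Referee = 15 ✓
(HomeTeam=76, Venue=O): row 15 → Referee = 11 ✓
(HomeTeam=73, Venue=Z): row 18 → Referee = 17 ✓
Every {HomeTeam, Venue} value is associated with a single Referee value, so {HomeTeam, Venue} -> Referee holds.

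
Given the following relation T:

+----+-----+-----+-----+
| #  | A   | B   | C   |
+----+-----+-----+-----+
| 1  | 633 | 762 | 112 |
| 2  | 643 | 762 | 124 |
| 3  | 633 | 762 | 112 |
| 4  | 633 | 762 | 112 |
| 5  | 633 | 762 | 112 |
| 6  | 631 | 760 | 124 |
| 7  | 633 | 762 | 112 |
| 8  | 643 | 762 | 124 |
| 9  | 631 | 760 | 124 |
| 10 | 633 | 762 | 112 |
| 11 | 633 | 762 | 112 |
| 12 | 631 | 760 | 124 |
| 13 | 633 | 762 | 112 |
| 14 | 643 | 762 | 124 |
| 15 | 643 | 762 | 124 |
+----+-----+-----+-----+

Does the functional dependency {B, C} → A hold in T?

(B=762, C=112): rows 1, 3, 4, 5, 7, 10, 11, 13 → A = 633, 633, 633, 633, 633, 633, 633, 633 ✓
(B=762, C=124): rows 2, 8, 14, 15 → A = 643, 643, 643, 643 ✓
(B=760, C=124): rows 6, 9, 12 → A = 631, 631, 631 ✓
Every {B, C} value is associated with a single A value, so {B, C} → A holds.

Yes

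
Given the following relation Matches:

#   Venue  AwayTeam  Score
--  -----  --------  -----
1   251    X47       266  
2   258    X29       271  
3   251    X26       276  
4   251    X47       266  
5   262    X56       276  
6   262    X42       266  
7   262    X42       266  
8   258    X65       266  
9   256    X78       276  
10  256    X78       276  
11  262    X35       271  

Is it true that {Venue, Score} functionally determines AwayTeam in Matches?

(Venue=251, Score=266): rows 1, 4 → AwayTeam = X47, X47 ✓
(Venue=258, Score=271): row 2 → AwayTeam = X29 ✓
(Venue=251, Score=276): row 3 → AwayTeam = X26 ✓
(Venue=262, Score=276): row 5 → AwayTeam = X56 ✓
(Venue=262, Score=266): rows 6, 7 → AwayTeam = X42, X42 ✓
(Venue=258, Score=266): row 8 → AwayTeam = X65 ✓
(Venue=256, Score=276): rows 9, 10 → AwayTeam = X78, X78 ✓
(Venue=262, Score=271): row 11 → AwayTeam = X35 ✓
Every {Venue, Score} value is associated with a single AwayTeam value, so {Venue, Score} -> AwayTeam holds.

Yes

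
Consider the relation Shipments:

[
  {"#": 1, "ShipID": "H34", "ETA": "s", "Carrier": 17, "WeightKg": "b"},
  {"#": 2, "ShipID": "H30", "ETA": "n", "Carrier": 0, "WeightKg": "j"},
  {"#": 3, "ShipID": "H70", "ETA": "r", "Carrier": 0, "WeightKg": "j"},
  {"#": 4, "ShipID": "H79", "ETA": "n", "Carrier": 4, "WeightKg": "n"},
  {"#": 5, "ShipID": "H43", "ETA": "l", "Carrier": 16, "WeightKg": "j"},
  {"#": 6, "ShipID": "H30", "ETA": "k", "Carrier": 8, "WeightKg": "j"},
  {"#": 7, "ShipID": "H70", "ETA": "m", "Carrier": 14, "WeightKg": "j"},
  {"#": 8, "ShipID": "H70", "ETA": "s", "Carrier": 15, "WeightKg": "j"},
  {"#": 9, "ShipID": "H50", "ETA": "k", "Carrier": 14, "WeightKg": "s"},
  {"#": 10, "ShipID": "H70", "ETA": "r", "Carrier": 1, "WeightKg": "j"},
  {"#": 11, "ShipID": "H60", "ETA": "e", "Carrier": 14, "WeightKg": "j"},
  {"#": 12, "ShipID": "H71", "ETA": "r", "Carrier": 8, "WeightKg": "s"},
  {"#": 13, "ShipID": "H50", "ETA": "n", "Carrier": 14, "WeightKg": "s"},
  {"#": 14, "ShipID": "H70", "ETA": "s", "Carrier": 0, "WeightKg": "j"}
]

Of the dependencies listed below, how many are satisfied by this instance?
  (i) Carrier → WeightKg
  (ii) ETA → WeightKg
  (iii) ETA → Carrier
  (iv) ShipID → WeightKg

1

(i) Carrier → WeightKg: Carrier=8: rows 6, 12 → WeightKg takes values {j, s} — violation; Carrier=14: rows 7, 9, 11, 13 → WeightKg takes values {j, s} — violation — fails.
(ii) ETA → WeightKg: ETA=s: rows 1, 8, 14 → WeightKg takes values {b, j} — violation; ETA=n: rows 2, 4, 13 → WeightKg takes values {j, n, s} — violation; ETA=r: rows 3, 10, 12 → WeightKg takes values {j, s} — violation; ETA=k: rows 6, 9 → WeightKg takes values {j, s} — violation — fails.
(iii) ETA → Carrier: ETA=s: rows 1, 8, 14 → Carrier takes values {17, 15, 0} — violation; ETA=n: rows 2, 4, 13 → Carrier takes values {0, 4, 14} — violation; ETA=r: rows 3, 10, 12 → Carrier takes values {0, 1, 8} — violation; ETA=k: rows 6, 9 → Carrier takes values {8, 14} — violation — fails.
(iv) ShipID → WeightKg: every LHS value maps to a single RHS value — holds.
1 of the 4 dependencies holds.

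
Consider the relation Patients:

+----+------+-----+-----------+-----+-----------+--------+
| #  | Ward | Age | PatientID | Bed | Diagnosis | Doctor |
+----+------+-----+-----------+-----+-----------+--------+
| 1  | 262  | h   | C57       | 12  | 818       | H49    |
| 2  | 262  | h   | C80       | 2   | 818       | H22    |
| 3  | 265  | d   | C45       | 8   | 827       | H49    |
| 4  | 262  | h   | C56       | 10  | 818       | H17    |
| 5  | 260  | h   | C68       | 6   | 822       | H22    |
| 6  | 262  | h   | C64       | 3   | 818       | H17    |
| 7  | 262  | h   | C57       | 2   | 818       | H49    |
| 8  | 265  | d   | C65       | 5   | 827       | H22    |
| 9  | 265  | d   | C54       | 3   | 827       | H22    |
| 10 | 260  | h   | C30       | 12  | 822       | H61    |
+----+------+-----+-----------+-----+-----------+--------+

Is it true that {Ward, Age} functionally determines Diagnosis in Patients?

(Ward=262, Age=h): rows 1, 2, 4, 6, 7 → Diagnosis = 818, 818, 818, 818, 818 ✓
(Ward=265, Age=d): rows 3, 8, 9 → Diagnosis = 827, 827, 827 ✓
(Ward=260, Age=h): rows 5, 10 → Diagnosis = 822, 822 ✓
Every {Ward, Age} value is associated with a single Diagnosis value, so {Ward, Age} → Diagnosis holds.

Yes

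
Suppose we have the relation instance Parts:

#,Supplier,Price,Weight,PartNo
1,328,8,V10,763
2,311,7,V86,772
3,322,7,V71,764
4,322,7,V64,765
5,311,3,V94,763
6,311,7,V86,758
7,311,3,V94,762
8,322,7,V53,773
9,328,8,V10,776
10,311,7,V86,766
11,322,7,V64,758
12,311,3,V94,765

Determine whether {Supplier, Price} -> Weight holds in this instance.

No

(Supplier=328, Price=8): rows 1, 9 → Weight = V10, V10 ✓
(Supplier=311, Price=7): rows 2, 6, 10 → Weight = V86, V86, V86 ✓
(Supplier=322, Price=7): rows 3, 4, 8, 11 → Weight takes values {V71, V64, V53} — violation
(Supplier=311, Price=3): rows 5, 7, 12 → Weight = V94, V94, V94 ✓
Two rows agree on {Supplier, Price} but differ on Weight, so {Supplier, Price} -> Weight does not hold.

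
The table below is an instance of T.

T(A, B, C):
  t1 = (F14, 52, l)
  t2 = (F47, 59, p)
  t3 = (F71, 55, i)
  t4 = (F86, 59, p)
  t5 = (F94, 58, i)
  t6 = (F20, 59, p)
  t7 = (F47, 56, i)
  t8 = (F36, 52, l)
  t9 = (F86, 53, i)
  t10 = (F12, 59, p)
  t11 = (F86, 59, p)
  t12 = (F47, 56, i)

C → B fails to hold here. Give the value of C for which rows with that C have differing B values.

C=l: rows 1, 8 → B = 52, 52 ✓
C=p: rows 2, 4, 6, 10, 11 → B = 59, 59, 59, 59, 59 ✓
C=i: rows 3, 5, 7, 9, 12 → B takes values {55, 58, 56, 53} — violation
The only C value with inconsistent B is C=i.

i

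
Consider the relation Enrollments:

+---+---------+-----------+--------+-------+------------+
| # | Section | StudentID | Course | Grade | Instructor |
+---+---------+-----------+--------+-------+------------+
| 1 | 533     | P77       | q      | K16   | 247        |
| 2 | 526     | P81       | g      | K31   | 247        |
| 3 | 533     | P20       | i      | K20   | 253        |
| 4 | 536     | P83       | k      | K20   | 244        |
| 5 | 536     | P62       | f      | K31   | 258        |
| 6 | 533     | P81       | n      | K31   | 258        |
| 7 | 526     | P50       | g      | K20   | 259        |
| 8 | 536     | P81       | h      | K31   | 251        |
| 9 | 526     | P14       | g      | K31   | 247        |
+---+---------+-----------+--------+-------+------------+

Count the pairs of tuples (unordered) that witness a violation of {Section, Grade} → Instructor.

1

(Section=526, Grade=K31): all 2 rows agree on Instructor — 0 pairs.
(Section=536, Grade=K31): violating pairs (5,8) — 1 pair.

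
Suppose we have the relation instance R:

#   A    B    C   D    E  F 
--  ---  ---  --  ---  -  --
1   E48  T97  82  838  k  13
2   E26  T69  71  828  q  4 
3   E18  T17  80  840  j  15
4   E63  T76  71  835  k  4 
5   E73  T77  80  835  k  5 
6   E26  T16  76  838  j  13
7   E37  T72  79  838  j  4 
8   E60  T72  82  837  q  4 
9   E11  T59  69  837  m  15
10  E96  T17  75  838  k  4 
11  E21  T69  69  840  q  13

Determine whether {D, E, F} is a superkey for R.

Yes

All 11 rows have distinct {D, E, F} values, so {D, E, F} → (all attributes) holds and {D, E, F} is a superkey.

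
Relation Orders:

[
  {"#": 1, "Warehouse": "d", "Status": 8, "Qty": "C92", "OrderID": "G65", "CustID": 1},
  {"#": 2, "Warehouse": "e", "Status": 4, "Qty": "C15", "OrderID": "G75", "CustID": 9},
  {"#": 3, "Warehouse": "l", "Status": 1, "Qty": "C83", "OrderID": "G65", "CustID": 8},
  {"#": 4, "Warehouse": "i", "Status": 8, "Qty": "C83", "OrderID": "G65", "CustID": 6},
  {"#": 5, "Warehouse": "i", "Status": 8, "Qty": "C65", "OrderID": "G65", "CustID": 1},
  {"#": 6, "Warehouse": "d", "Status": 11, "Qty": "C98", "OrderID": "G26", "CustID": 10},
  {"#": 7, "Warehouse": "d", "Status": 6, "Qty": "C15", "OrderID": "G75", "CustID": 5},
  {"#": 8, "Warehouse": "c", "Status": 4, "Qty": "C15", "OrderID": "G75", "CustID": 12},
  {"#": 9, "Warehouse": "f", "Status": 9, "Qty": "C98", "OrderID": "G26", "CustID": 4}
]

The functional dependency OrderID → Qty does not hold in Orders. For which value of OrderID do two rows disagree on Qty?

G65

OrderID=G65: rows 1, 3, 4, 5 → Qty takes values {C92, C83, C65} — violation
OrderID=G75: rows 2, 7, 8 → Qty = C15, C15, C15 ✓
OrderID=G26: rows 6, 9 → Qty = C98, C98 ✓
The only OrderID value with inconsistent Qty is OrderID=G65.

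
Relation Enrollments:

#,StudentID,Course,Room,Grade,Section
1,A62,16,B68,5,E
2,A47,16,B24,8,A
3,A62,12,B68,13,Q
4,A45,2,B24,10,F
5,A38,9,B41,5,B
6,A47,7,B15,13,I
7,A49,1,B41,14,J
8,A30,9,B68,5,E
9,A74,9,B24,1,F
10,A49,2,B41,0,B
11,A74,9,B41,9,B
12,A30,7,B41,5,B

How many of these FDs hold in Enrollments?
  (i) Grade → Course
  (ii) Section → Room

(i) Grade → Course: Grade=5: rows 1, 5, 8, 12 → Course takes values {16, 9, 7} — violation; Grade=13: rows 3, 6 → Course takes values {12, 7} — violation — fails.
(ii) Section → Room: every LHS value maps to a single RHS value — holds.
1 of the 2 dependencies holds.

1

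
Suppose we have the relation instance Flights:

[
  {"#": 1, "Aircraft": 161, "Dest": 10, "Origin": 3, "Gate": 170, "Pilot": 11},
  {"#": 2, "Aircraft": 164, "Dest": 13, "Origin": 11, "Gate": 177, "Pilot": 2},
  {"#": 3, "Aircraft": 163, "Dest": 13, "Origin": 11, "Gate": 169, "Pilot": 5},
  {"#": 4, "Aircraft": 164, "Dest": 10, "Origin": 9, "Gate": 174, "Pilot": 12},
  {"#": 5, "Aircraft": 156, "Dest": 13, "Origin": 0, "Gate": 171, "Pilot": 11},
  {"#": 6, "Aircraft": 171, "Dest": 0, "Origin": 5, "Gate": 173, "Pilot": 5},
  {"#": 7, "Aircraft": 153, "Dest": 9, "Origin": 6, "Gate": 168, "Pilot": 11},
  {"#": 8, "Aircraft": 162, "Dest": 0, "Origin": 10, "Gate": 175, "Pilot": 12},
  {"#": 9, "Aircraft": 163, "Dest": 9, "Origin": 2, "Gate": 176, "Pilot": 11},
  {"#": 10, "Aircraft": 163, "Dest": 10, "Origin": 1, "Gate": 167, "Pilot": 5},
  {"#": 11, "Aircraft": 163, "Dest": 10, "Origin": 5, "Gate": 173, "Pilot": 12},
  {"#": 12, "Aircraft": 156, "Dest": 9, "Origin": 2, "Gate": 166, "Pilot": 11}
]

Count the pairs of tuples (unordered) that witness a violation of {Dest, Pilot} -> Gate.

(Dest=10, Pilot=12): violating pairs (4,11) — 1 pair.
(Dest=9, Pilot=11): violating pairs (7,9), (7,12), (9,12) — 3 pairs.

4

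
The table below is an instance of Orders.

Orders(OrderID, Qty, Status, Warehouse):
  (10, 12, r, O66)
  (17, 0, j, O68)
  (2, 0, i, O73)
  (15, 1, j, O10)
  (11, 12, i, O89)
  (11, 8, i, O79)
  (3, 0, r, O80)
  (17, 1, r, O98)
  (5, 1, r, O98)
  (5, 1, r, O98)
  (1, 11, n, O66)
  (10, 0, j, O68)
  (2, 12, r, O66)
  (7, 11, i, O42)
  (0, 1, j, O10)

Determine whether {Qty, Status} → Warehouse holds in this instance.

(Qty=12, Status=r): 2 rows → Warehouse = O66, O66 ✓
(Qty=0, Status=j): 2 rows → Warehouse = O68, O68 ✓
(Qty=0, Status=i): 1 row → Warehouse = O73 ✓
(Qty=1, Status=j): 2 rows → Warehouse = O10, O10 ✓
(Qty=12, Status=i): 1 row → Warehouse = O89 ✓
(Qty=8, Status=i): 1 row → Warehouse = O79 ✓
(Qty=0, Status=r): 1 row → Warehouse = O80 ✓
(Qty=1, Status=r): 3 rows → Warehouse = O98, O98, O98 ✓
(Qty=11, Status=n): 1 row → Warehouse = O66 ✓
(Qty=11, Status=i): 1 row → Warehouse = O42 ✓
Every {Qty, Status} value is associated with a single Warehouse value, so {Qty, Status} → Warehouse holds.

Yes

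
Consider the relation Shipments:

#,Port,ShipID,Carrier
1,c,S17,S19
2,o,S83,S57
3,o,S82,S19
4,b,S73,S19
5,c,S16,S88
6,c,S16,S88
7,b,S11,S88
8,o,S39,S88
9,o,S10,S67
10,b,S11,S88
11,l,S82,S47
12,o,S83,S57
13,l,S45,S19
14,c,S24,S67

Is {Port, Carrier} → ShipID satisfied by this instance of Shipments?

(Port=c, Carrier=S19): row 1 → ShipID = S17 ✓
(Port=o, Carrier=S57): rows 2, 12 → ShipID = S83, S83 ✓
(Port=o, Carrier=S19): row 3 → ShipID = S82 ✓
(Port=b, Carrier=S19): row 4 → ShipID = S73 ✓
(Port=c, Carrier=S88): rows 5, 6 → ShipID = S16, S16 ✓
(Port=b, Carrier=S88): rows 7, 10 → ShipID = S11, S11 ✓
(Port=o, Carrier=S88): row 8 → ShipID = S39 ✓
(Port=o, Carrier=S67): row 9 → ShipID = S10 ✓
(Port=l, Carrier=S47): row 11 → ShipID = S82 ✓
(Port=l, Carrier=S19): row 13 → ShipID = S45 ✓
(Port=c, Carrier=S67): row 14 → ShipID = S24 ✓
Every {Port, Carrier} value is associated with a single ShipID value, so {Port, Carrier} → ShipID holds.

Yes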